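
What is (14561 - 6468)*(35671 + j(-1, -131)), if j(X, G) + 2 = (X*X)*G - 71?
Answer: 287034431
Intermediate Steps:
j(X, G) = -73 + G*X² (j(X, G) = -2 + ((X*X)*G - 71) = -2 + (X²*G - 71) = -2 + (G*X² - 71) = -2 + (-71 + G*X²) = -73 + G*X²)
(14561 - 6468)*(35671 + j(-1, -131)) = (14561 - 6468)*(35671 + (-73 - 131*(-1)²)) = 8093*(35671 + (-73 - 131*1)) = 8093*(35671 + (-73 - 131)) = 8093*(35671 - 204) = 8093*35467 = 287034431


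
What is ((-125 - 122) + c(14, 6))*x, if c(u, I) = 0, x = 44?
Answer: -10868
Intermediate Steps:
((-125 - 122) + c(14, 6))*x = ((-125 - 122) + 0)*44 = (-247 + 0)*44 = -247*44 = -10868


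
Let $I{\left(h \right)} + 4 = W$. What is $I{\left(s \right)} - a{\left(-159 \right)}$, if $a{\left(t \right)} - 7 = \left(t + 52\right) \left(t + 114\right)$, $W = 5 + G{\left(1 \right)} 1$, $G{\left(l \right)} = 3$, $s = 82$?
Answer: $-4818$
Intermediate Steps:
$W = 8$ ($W = 5 + 3 \cdot 1 = 5 + 3 = 8$)
$I{\left(h \right)} = 4$ ($I{\left(h \right)} = -4 + 8 = 4$)
$a{\left(t \right)} = 7 + \left(52 + t\right) \left(114 + t\right)$ ($a{\left(t \right)} = 7 + \left(t + 52\right) \left(t + 114\right) = 7 + \left(52 + t\right) \left(114 + t\right)$)
$I{\left(s \right)} - a{\left(-159 \right)} = 4 - \left(5935 + \left(-159\right)^{2} + 166 \left(-159\right)\right) = 4 - \left(5935 + 25281 - 26394\right) = 4 - 4822 = -4818$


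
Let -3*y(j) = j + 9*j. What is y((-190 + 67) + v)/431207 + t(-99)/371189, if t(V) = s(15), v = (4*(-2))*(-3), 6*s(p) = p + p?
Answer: 2543845/3266516227 ≈ 0.00077876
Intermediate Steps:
s(p) = p/3 (s(p) = (p + p)/6 = (2*p)/6 = p/3)
v = 24 (v = -8*(-3) = 24)
t(V) = 5 (t(V) = (⅓)*15 = 5)
y(j) = -10*j/3 (y(j) = -(j + 9*j)/3 = -10*j/3)
y((-190 + 67) + v)/431207 + t(-99)/371189 = -10*((-190 + 67) + 24)/3/431207 + 5/371189 = -10*(-123 + 24)/3*(1/431207) + 5*(1/371189) = -10/3*(-99)*(1/431207) + 5/371189 = 330*(1/431207) + 5/371189 = 330/431207 + 5/371189 = 2543845/3266516227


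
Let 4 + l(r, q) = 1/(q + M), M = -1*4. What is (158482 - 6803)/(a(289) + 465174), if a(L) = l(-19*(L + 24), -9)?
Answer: 1971827/6047209 ≈ 0.32607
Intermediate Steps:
M = -4
l(r, q) = -4 + 1/(-4 + q) (l(r, q) = -4 + 1/(q - 4) = -4 + 1/(-4 + q))
a(L) = -53/13 (a(L) = (17 - 4*(-9))/(-4 - 9) = (17 + 36)/(-13) = -1/13*53 = -53/13)
(158482 - 6803)/(a(289) + 465174) = (158482 - 6803)/(-53/13 + 465174) = 151679/(6047209/13) = 151679*(13/6047209) = 1971827/6047209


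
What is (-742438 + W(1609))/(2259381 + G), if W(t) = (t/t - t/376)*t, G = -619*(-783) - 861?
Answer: -281140585/1031442072 ≈ -0.27257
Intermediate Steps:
G = 483816 (G = 484677 - 861 = 483816)
W(t) = t*(1 - t/376) (W(t) = (1 - t*(1/376))*t = (1 - t/376)*t = t*(1 - t/376))
(-742438 + W(1609))/(2259381 + G) = (-742438 + (1/376)*1609*(376 - 1*1609))/(2259381 + 483816) = (-742438 + (1/376)*1609*(376 - 1609))/2743197 = (-742438 + (1/376)*1609*(-1233))*(1/2743197) = (-742438 - 1983897/376)*(1/2743197) = -281140585/376*1/2743197 = -281140585/1031442072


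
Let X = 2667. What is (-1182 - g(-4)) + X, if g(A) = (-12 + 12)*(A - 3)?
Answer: 1485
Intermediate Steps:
g(A) = 0 (g(A) = 0*(-3 + A) = 0)
(-1182 - g(-4)) + X = (-1182 - 1*0) + 2667 = (-1182 + 0) + 2667 = -1182 + 2667 = 1485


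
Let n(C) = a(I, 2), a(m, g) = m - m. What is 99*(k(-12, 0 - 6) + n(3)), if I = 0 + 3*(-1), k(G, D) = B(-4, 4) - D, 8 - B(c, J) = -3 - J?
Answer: 2079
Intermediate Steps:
B(c, J) = 11 + J (B(c, J) = 8 - (-3 - J) = 8 + (3 + J) = 11 + J)
k(G, D) = 15 - D (k(G, D) = (11 + 4) - D = 15 - D)
I = -3 (I = 0 - 3 = -3)
a(m, g) = 0
n(C) = 0
99*(k(-12, 0 - 6) + n(3)) = 99*((15 - (0 - 6)) + 0) = 99*((15 - 1*(-6)) + 0) = 99*((15 + 6) + 0) = 99*(21 + 0) = 99*21 = 2079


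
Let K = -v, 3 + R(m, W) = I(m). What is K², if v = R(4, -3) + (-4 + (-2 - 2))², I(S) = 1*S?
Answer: 4225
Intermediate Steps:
I(S) = S
R(m, W) = -3 + m
v = 65 (v = (-3 + 4) + (-4 + (-2 - 2))² = 1 + (-4 - 4)² = 1 + (-8)² = 1 + 64 = 65)
K = -65 (K = -1*65 = -65)
K² = (-65)² = 4225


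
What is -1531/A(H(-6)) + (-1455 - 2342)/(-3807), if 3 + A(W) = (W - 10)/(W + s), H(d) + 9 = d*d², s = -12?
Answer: 1383165901/1812132 ≈ 763.28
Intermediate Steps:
H(d) = -9 + d³ (H(d) = -9 + d*d² = -9 + d³)
A(W) = -3 + (-10 + W)/(-12 + W) (A(W) = -3 + (W - 10)/(W - 12) = -3 + (-10 + W)/(-12 + W))
-1531/A(H(-6)) + (-1455 - 2342)/(-3807) = -1531*(-12 + (-9 + (-6)³))/(2*(13 - (-9 + (-6)³))) + (-1455 - 2342)/(-3807) = -1531*(-12 + (-9 - 216))/(2*(13 - (-9 - 216))) - 3797*(-1/3807) = -1531*(-12 - 225)/(2*(13 - 1*(-225))) + 3797/3807 = -1531*(-237/(2*(13 + 225))) + 3797/3807 = -1531/(2*(-1/237)*238) + 3797/3807 = -1531/(-476/237) + 3797/3807 = -1531*(-237/476) + 3797/3807 = 362847/476 + 3797/3807 = 1383165901/1812132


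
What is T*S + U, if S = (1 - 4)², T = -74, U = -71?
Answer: -737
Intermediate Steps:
S = 9 (S = (-3)² = 9)
T*S + U = -74*9 - 71 = -666 - 71 = -737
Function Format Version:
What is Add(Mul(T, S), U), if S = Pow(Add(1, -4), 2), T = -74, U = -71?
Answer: -737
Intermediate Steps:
S = 9 (S = Pow(-3, 2) = 9)
Add(Mul(T, S), U) = Add(Mul(-74, 9), -71) = Add(-666, -71) = -737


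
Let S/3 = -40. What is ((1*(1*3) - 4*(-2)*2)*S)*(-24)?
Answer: 54720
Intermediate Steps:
S = -120 (S = 3*(-40) = -120)
((1*(1*3) - 4*(-2)*2)*S)*(-24) = ((1*(1*3) - 4*(-2)*2)*(-120))*(-24) = ((1*3 + 8*2)*(-120))*(-24) = ((3 + 16)*(-120))*(-24) = (19*(-120))*(-24) = -2280*(-24) = 54720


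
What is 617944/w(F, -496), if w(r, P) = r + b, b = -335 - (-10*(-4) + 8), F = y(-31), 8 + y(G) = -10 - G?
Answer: -308972/185 ≈ -1670.1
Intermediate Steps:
y(G) = -18 - G (y(G) = -8 + (-10 - G) = -18 - G)
F = 13 (F = -18 - 1*(-31) = -18 + 31 = 13)
b = -383 (b = -335 - (40 + 8) = -335 - 1*48 = -335 - 48 = -383)
w(r, P) = -383 + r (w(r, P) = r - 383 = -383 + r)
617944/w(F, -496) = 617944/(-383 + 13) = 617944/(-370) = 617944*(-1/370) = -308972/185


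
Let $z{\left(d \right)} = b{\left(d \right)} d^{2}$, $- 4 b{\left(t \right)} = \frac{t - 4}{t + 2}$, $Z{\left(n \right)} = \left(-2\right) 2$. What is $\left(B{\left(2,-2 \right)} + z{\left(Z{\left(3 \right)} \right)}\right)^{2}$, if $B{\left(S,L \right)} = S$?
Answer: $196$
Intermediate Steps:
$Z{\left(n \right)} = -4$
$b{\left(t \right)} = - \frac{-4 + t}{4 \left(2 + t\right)}$ ($b{\left(t \right)} = - \frac{\left(t - 4\right) \frac{1}{t + 2}}{4} = - \frac{\left(-4 + t\right) \frac{1}{2 + t}}{4} = - \frac{\frac{1}{2 + t} \left(-4 + t\right)}{4} = - \frac{-4 + t}{4 \left(2 + t\right)}$)
$z{\left(d \right)} = \frac{d^{2} \left(4 - d\right)}{4 \left(2 + d\right)}$ ($z{\left(d \right)} = \frac{4 - d}{4 \left(2 + d\right)} d^{2} = \frac{d^{2} \left(4 - d\right)}{4 \left(2 + d\right)}$)
$\left(B{\left(2,-2 \right)} + z{\left(Z{\left(3 \right)} \right)}\right)^{2} = \left(2 + \frac{\left(-4\right)^{2} \left(4 - -4\right)}{4 \left(2 - 4\right)}\right)^{2} = \left(2 + \frac{1}{4} \cdot 16 \frac{1}{-2} \left(4 + 4\right)\right)^{2} = \left(2 + \frac{1}{4} \cdot 16 \left(- \frac{1}{2}\right) 8\right)^{2} = \left(2 - 16\right)^{2} = \left(-14\right)^{2} = 196$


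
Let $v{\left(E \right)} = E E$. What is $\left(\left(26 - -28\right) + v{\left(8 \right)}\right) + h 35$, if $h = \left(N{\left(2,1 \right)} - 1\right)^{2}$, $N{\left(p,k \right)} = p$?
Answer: $153$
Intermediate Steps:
$v{\left(E \right)} = E^{2}$
$h = 1$ ($h = \left(2 - 1\right)^{2} = 1^{2} = 1$)
$\left(\left(26 - -28\right) + v{\left(8 \right)}\right) + h 35 = \left(\left(26 - -28\right) + 8^{2}\right) + 1 \cdot 35 = \left(\left(26 + 28\right) + 64\right) + 35 = \left(54 + 64\right) + 35 = 118 + 35 = 153$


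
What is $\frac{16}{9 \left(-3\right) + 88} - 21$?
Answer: $- \frac{1265}{61} \approx -20.738$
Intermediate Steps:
$\frac{16}{9 \left(-3\right) + 88} - 21 = \frac{16}{-27 + 88} - 21 = \frac{16}{61} - 21 = - \frac{1265}{61}$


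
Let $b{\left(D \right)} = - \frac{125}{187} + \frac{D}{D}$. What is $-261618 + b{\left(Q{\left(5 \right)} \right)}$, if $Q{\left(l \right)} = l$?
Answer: $- \frac{48922504}{187} \approx -2.6162 \cdot 10^{5}$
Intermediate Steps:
$b{\left(D \right)} = \frac{62}{187}$ ($b{\left(D \right)} = \left(-125\right) \frac{1}{187} + 1 = - \frac{125}{187} + 1 = \frac{62}{187}$)
$-261618 + b{\left(Q{\left(5 \right)} \right)} = -261618 + \frac{62}{187} = - \frac{48922504}{187}$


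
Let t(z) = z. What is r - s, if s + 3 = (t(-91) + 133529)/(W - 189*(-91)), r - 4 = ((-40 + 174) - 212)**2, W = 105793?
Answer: 374505417/61496 ≈ 6089.9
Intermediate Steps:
r = 6088 (r = 4 + ((-40 + 174) - 212)**2 = 4 + (134 - 212)**2 = 4 + (-78)**2 = 4 + 6084 = 6088)
s = -117769/61496 (s = -3 + (-91 + 133529)/(105793 - 189*(-91)) = -3 + 133438/(105793 + 17199) = -3 + 133438/122992 = -3 + 133438*(1/122992) = -3 + 66719/61496 = -117769/61496 ≈ -1.9151)
r - s = 6088 - 1*(-117769/61496) = 6088 + 117769/61496 = 374505417/61496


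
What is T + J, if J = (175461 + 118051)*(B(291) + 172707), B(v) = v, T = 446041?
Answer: 50777435017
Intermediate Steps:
J = 50776988976 (J = (175461 + 118051)*(291 + 172707) = 293512*172998 = 50776988976)
T + J = 446041 + 50776988976 = 50777435017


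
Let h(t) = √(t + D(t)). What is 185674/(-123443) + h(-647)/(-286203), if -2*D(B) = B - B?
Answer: -185674/123443 - I*√647/286203 ≈ -1.5041 - 8.8875e-5*I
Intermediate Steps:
D(B) = 0 (D(B) = -(B - B)/2 = -½*0 = 0)
h(t) = √t (h(t) = √(t + 0) = √t)
185674/(-123443) + h(-647)/(-286203) = 185674/(-123443) + √(-647)/(-286203) = 185674*(-1/123443) + (I*√647)*(-1/286203) = -185674/123443 - I*√647/286203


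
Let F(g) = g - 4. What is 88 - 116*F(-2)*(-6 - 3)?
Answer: -6176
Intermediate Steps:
F(g) = -4 + g
88 - 116*F(-2)*(-6 - 3) = 88 - 116*(-4 - 2)*(-6 - 3) = 88 - (-696)*(-9) = 88 - 116*54 = 88 - 6264 = -6176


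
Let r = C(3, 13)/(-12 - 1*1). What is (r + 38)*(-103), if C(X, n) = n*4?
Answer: -3502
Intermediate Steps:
C(X, n) = 4*n
r = -4 (r = (4*13)/(-12 - 1*1) = 52/(-12 - 1) = 52/(-13) = 52*(-1/13) = -4)
(r + 38)*(-103) = (-4 + 38)*(-103) = 34*(-103) = -3502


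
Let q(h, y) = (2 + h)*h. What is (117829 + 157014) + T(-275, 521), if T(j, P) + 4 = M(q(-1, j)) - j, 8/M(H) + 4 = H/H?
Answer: 825334/3 ≈ 2.7511e+5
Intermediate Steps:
q(h, y) = h*(2 + h)
M(H) = -8/3 (M(H) = 8/(-4 + H/H) = 8/(-4 + 1) = 8/(-3) = 8*(-⅓) = -8/3)
T(j, P) = -20/3 - j (T(j, P) = -4 + (-8/3 - j) = -20/3 - j)
(117829 + 157014) + T(-275, 521) = (117829 + 157014) + (-20/3 - 1*(-275)) = 274843 + (-20/3 + 275) = 274843 + 805/3 = 825334/3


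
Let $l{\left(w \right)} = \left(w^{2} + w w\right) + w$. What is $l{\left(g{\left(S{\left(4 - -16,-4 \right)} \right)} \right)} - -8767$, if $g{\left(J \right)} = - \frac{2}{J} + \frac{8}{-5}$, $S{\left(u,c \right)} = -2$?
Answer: $\frac{219178}{25} \approx 8767.1$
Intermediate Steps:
$g{\left(J \right)} = - \frac{8}{5} - \frac{2}{J}$ ($g{\left(J \right)} = - \frac{2}{J} + 8 \left(- \frac{1}{5}\right) = - \frac{2}{J} - \frac{8}{5} = - \frac{8}{5} - \frac{2}{J}$)
$l{\left(w \right)} = w + 2 w^{2}$ ($l{\left(w \right)} = \left(w^{2} + w^{2}\right) + w = 2 w^{2} + w = w + 2 w^{2}$)
$l{\left(g{\left(S{\left(4 - -16,-4 \right)} \right)} \right)} - -8767 = \left(- \frac{8}{5} - \frac{2}{-2}\right) \left(1 + 2 \left(- \frac{8}{5} - \frac{2}{-2}\right)\right) - -8767 = \left(- \frac{8}{5} - -1\right) \left(1 + 2 \left(- \frac{8}{5} - -1\right)\right) + 8767 = \left(- \frac{8}{5} + 1\right) \left(1 + 2 \left(- \frac{8}{5} + 1\right)\right) + 8767 = - \frac{3 \left(1 + 2 \left(- \frac{3}{5}\right)\right)}{5} + 8767 = - \frac{3 \left(1 - \frac{6}{5}\right)}{5} + 8767 = \left(- \frac{3}{5}\right) \left(- \frac{1}{5}\right) + 8767 = \frac{3}{25} + 8767 = \frac{219178}{25}$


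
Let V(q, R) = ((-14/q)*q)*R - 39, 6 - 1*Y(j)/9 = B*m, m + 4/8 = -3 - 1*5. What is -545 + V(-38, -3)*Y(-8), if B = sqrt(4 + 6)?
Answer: -383 + 459*sqrt(10)/2 ≈ 342.74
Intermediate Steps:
B = sqrt(10) ≈ 3.1623
m = -17/2 (m = -1/2 + (-3 - 1*5) = -1/2 + (-3 - 5) = -1/2 - 8 = -17/2 ≈ -8.5000)
Y(j) = 54 + 153*sqrt(10)/2 (Y(j) = 54 - 9*sqrt(10)*(-17)/2 = 54 - (-153)*sqrt(10)/2 = 54 + 153*sqrt(10)/2)
V(q, R) = -39 - 14*R (V(q, R) = -14*R - 39 = -39 - 14*R)
-545 + V(-38, -3)*Y(-8) = -545 + (-39 - 14*(-3))*(54 + 153*sqrt(10)/2) = -545 + (-39 + 42)*(54 + 153*sqrt(10)/2) = -545 + 3*(54 + 153*sqrt(10)/2) = -545 + (162 + 459*sqrt(10)/2) = -383 + 459*sqrt(10)/2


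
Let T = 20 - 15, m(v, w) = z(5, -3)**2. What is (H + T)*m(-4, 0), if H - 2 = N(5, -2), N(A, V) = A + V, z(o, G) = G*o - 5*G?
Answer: 0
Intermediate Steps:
z(o, G) = -5*G + G*o
m(v, w) = 0 (m(v, w) = (-3*(-5 + 5))**2 = (-3*0)**2 = 0**2 = 0)
T = 5
H = 5 (H = 2 + (5 - 2) = 2 + 3 = 5)
(H + T)*m(-4, 0) = (5 + 5)*0 = 10*0 = 0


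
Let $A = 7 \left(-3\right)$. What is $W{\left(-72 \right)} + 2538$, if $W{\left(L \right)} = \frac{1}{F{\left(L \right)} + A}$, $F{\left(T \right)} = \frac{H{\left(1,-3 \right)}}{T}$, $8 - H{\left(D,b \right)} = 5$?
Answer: $\frac{1281666}{505} \approx 2538.0$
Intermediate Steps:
$H{\left(D,b \right)} = 3$ ($H{\left(D,b \right)} = 8 - 5 = 3$)
$A = -21$
$F{\left(T \right)} = \frac{3}{T}$
$W{\left(L \right)} = \frac{1}{-21 + \frac{3}{L}}$ ($W{\left(L \right)} = \frac{1}{\frac{3}{L} - 21} = \frac{1}{-21 + \frac{3}{L}}$)
$W{\left(-72 \right)} + 2538 = \left(-1\right) \left(-72\right) \frac{1}{-3 + 21 \left(-72\right)} + 2538 = \left(-1\right) \left(-72\right) \frac{1}{-3 - 1512} + 2538 = \left(-1\right) \left(-72\right) \frac{1}{-1515} + 2538 = \left(-1\right) \left(-72\right) \left(- \frac{1}{1515}\right) + 2538 = - \frac{24}{505} + 2538 = \frac{1281666}{505}$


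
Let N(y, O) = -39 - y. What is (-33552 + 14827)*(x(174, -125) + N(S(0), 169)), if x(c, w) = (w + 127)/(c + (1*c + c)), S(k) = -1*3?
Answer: 175921375/261 ≈ 6.7403e+5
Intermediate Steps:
S(k) = -3
x(c, w) = (127 + w)/(3*c) (x(c, w) = (127 + w)/(c + (c + c)) = (127 + w)/(c + 2*c) = (127 + w)/((3*c)) = (127 + w)*(1/(3*c)) = (127 + w)/(3*c))
(-33552 + 14827)*(x(174, -125) + N(S(0), 169)) = (-33552 + 14827)*((1/3)*(127 - 125)/174 + (-39 - 1*(-3))) = -18725*((1/3)*(1/174)*2 + (-39 + 3)) = -18725*(1/261 - 36) = -18725*(-9395/261) = 175921375/261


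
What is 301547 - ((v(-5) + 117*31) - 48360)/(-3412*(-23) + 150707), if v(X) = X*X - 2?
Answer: 69109490811/229183 ≈ 3.0155e+5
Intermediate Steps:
v(X) = -2 + X**2 (v(X) = X**2 - 2 = -2 + X**2)
301547 - ((v(-5) + 117*31) - 48360)/(-3412*(-23) + 150707) = 301547 - (((-2 + (-5)**2) + 117*31) - 48360)/(-3412*(-23) + 150707) = 301547 - (((-2 + 25) + 3627) - 48360)/(78476 + 150707) = 301547 - ((23 + 3627) - 48360)/229183 = 301547 - (3650 - 48360)/229183 = 301547 - (-44710)/229183 = 301547 - 1*(-44710/229183) = 301547 + 44710/229183 = 69109490811/229183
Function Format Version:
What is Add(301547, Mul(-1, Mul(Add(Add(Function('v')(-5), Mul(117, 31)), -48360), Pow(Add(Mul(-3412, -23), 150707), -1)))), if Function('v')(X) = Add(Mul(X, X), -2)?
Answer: Rational(69109490811, 229183) ≈ 3.0155e+5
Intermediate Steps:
Function('v')(X) = Add(-2, Pow(X, 2)) (Function('v')(X) = Add(Pow(X, 2), -2) = Add(-2, Pow(X, 2)))
Add(301547, Mul(-1, Mul(Add(Add(Function('v')(-5), Mul(117, 31)), -48360), Pow(Add(Mul(-3412, -23), 150707), -1)))) = Add(301547, Mul(-1, Mul(Add(Add(Add(-2, Pow(-5, 2)), Mul(117, 31)), -48360), Pow(Add(Mul(-3412, -23), 150707), -1)))) = Add(301547, Mul(-1, Mul(Add(Add(Add(-2, 25), 3627), -48360), Pow(Add(78476, 150707), -1)))) = Add(301547, Mul(-1, Mul(Add(Add(23, 3627), -48360), Pow(229183, -1)))) = Add(301547, Mul(-1, Mul(Add(3650, -48360), Rational(1, 229183)))) = Add(301547, Mul(-1, Mul(-44710, Rational(1, 229183)))) = Add(301547, Mul(-1, Rational(-44710, 229183))) = Add(301547, Rational(44710, 229183)) = Rational(69109490811, 229183)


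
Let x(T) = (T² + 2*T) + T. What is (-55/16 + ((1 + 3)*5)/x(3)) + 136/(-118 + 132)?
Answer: 7447/1008 ≈ 7.3879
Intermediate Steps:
x(T) = T² + 3*T
(-55/16 + ((1 + 3)*5)/x(3)) + 136/(-118 + 132) = (-55/16 + ((1 + 3)*5)/((3*(3 + 3)))) + 136/(-118 + 132) = (-55*1/16 + (4*5)/((3*6))) + 136/14 = (-55/16 + 20/18) + (1/14)*136 = (-55/16 + 20*(1/18)) + 68/7 = (-55/16 + 10/9) + 68/7 = -335/144 + 68/7 = 7447/1008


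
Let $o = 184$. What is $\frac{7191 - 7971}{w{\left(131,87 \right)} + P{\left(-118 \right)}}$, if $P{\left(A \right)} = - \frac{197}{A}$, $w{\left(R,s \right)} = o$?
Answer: $- \frac{30680}{7303} \approx -4.201$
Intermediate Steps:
$w{\left(R,s \right)} = 184$
$\frac{7191 - 7971}{w{\left(131,87 \right)} + P{\left(-118 \right)}} = \frac{7191 - 7971}{184 - \frac{197}{-118}} = - \frac{780}{184 - - \frac{197}{118}} = - \frac{780}{184 + \frac{197}{118}} = - \frac{780}{\frac{21909}{118}} = \left(-780\right) \frac{118}{21909} = - \frac{30680}{7303}$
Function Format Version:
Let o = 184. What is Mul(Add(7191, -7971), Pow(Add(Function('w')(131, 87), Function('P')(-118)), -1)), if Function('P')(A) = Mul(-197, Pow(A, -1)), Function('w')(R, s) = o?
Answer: Rational(-30680, 7303) ≈ -4.2010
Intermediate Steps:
Function('w')(R, s) = 184
Mul(Add(7191, -7971), Pow(Add(Function('w')(131, 87), Function('P')(-118)), -1)) = Mul(Add(7191, -7971), Pow(Add(184, Mul(-197, Pow(-118, -1))), -1)) = Mul(-780, Pow(Add(184, Mul(-197, Rational(-1, 118))), -1)) = Mul(-780, Pow(Add(184, Rational(197, 118)), -1)) = Mul(-780, Pow(Rational(21909, 118), -1)) = Mul(-780, Rational(118, 21909)) = Rational(-30680, 7303)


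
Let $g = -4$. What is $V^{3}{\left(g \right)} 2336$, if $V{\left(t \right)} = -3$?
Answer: $-63072$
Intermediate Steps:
$V^{3}{\left(g \right)} 2336 = \left(-3\right)^{3} \cdot 2336 = \left(-27\right) 2336 = -63072$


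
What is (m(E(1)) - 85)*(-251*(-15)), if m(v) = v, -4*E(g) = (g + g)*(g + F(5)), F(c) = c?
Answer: -331320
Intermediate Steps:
E(g) = -g*(5 + g)/2 (E(g) = -(g + g)*(g + 5)/4 = -2*g*(5 + g)/4 = -g*(5 + g)/2)
(m(E(1)) - 85)*(-251*(-15)) = (-½*1*(5 + 1) - 85)*(-251*(-15)) = (-½*1*6 - 85)*3765 = (-3 - 85)*3765 = -88*3765 = -331320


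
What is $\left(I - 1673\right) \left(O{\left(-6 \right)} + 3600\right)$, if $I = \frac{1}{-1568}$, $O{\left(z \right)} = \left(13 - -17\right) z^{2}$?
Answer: $- \frac{1534610025}{196} \approx -7.8296 \cdot 10^{6}$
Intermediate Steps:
$O{\left(z \right)} = 30 z^{2}$ ($O{\left(z \right)} = \left(13 + 17\right) z^{2} = 30 z^{2}$)
$I = - \frac{1}{1568} \approx -0.00063775$
$\left(I - 1673\right) \left(O{\left(-6 \right)} + 3600\right) = \left(- \frac{1}{1568} - 1673\right) \left(30 \left(-6\right)^{2} + 3600\right) = - \frac{2623265 \left(30 \cdot 36 + 3600\right)}{1568} = - \frac{2623265 \left(1080 + 3600\right)}{1568} = \left(- \frac{2623265}{1568}\right) 4680 = - \frac{1534610025}{196}$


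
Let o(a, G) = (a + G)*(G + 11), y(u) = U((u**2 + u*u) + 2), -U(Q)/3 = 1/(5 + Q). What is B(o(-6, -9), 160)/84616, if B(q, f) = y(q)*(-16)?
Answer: 6/19112639 ≈ 3.1393e-7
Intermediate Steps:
U(Q) = -3/(5 + Q)
y(u) = -3/(7 + 2*u**2) (y(u) = -3/(5 + ((u**2 + u*u) + 2)) = -3/(5 + ((u**2 + u**2) + 2)) = -3/(5 + (2*u**2 + 2)) = -3/(5 + (2 + 2*u**2)) = -3/(7 + 2*u**2))
o(a, G) = (11 + G)*(G + a) (o(a, G) = (G + a)*(11 + G) = (11 + G)*(G + a))
B(q, f) = 48/(7 + 2*q**2) (B(q, f) = -3/(7 + 2*q**2)*(-16) = 48/(7 + 2*q**2))
B(o(-6, -9), 160)/84616 = (48/(7 + 2*((-9)**2 + 11*(-9) + 11*(-6) - 9*(-6))**2))/84616 = (48/(7 + 2*(81 - 99 - 66 + 54)**2))*(1/84616) = (48/(7 + 2*(-30)**2))*(1/84616) = (48/(7 + 2*900))*(1/84616) = (48/(7 + 1800))*(1/84616) = (48/1807)*(1/84616) = 6/19112639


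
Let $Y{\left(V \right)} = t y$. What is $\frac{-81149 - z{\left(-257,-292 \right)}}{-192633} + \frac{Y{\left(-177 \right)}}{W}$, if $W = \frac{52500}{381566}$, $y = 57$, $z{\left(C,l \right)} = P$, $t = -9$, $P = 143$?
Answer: $- \frac{897675296467}{240791250} \approx -3728.0$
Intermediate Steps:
$z{\left(C,l \right)} = 143$
$Y{\left(V \right)} = -513$ ($Y{\left(V \right)} = \left(-9\right) 57 = -513$)
$W = \frac{26250}{190783}$ ($W = 52500 \cdot \frac{1}{381566} = \frac{26250}{190783} \approx 0.13759$)
$\frac{-81149 - z{\left(-257,-292 \right)}}{-192633} + \frac{Y{\left(-177 \right)}}{W} = \frac{-81149 - 143}{-192633} - \frac{513}{\frac{26250}{190783}} = \left(-81149 - 143\right) \left(- \frac{1}{192633}\right) - \frac{32623893}{8750} = \left(-81292\right) \left(- \frac{1}{192633}\right) - \frac{32623893}{8750} = \frac{81292}{192633} - \frac{32623893}{8750} = - \frac{897675296467}{240791250}$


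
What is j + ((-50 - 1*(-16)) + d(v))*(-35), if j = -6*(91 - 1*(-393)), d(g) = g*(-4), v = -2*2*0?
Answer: -1714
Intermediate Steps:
v = 0 (v = -4*0 = 0)
d(g) = -4*g
j = -2904 (j = -6*(91 + 393) = -6*484 = -2904)
j + ((-50 - 1*(-16)) + d(v))*(-35) = -2904 + ((-50 - 1*(-16)) - 4*0)*(-35) = -2904 + ((-50 + 16) + 0)*(-35) = -2904 + (-34 + 0)*(-35) = -2904 - 34*(-35) = -2904 + 1190 = -1714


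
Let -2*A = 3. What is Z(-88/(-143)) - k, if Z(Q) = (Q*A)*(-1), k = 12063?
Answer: -156807/13 ≈ -12062.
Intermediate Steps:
A = -3/2 (A = -½*3 = -3/2 ≈ -1.5000)
Z(Q) = 3*Q/2 (Z(Q) = (Q*(-3/2))*(-1) = -3*Q/2*(-1) = 3*Q/2)
Z(-88/(-143)) - k = 3*(-88/(-143))/2 - 1*12063 = 3*(-88*(-1/143))/2 - 12063 = (3/2)*(8/13) - 12063 = 12/13 - 12063 = -156807/13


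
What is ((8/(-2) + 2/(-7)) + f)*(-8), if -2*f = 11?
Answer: 548/7 ≈ 78.286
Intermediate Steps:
f = -11/2 (f = -½*11 = -11/2 ≈ -5.5000)
((8/(-2) + 2/(-7)) + f)*(-8) = ((8/(-2) + 2/(-7)) - 11/2)*(-8) = ((8*(-½) + 2*(-⅐)) - 11/2)*(-8) = ((-4 - 2/7) - 11/2)*(-8) = (-30/7 - 11/2)*(-8) = -137/14*(-8) = 548/7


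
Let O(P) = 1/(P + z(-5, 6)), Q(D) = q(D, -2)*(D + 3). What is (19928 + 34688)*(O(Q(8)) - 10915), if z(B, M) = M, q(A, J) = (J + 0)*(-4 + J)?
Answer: -41133193852/69 ≈ -5.9613e+8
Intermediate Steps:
q(A, J) = J*(-4 + J)
Q(D) = 36 + 12*D (Q(D) = (-2*(-4 - 2))*(D + 3) = (-2*(-6))*(3 + D) = 12*(3 + D) = 36 + 12*D)
O(P) = 1/(6 + P) (O(P) = 1/(P + 6) = 1/(6 + P))
(19928 + 34688)*(O(Q(8)) - 10915) = (19928 + 34688)*(1/(6 + (36 + 12*8)) - 10915) = 54616*(1/(6 + (36 + 96)) - 10915) = 54616*(1/(6 + 132) - 10915) = 54616*(1/138 - 10915) = 54616*(-1506269/138) = -41133193852/69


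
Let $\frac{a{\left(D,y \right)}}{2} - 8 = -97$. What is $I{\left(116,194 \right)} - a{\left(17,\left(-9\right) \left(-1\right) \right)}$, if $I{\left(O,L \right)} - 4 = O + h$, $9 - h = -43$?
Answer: $350$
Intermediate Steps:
$h = 52$ ($h = 9 - -43 = 9 + 43 = 52$)
$a{\left(D,y \right)} = -178$ ($a{\left(D,y \right)} = 16 + 2 \left(-97\right) = 16 - 194 = -178$)
$I{\left(O,L \right)} = 56 + O$ ($I{\left(O,L \right)} = 4 + \left(O + 52\right) = 4 + \left(52 + O\right) = 56 + O$)
$I{\left(116,194 \right)} - a{\left(17,\left(-9\right) \left(-1\right) \right)} = \left(56 + 116\right) - -178 = 172 + 178 = 350$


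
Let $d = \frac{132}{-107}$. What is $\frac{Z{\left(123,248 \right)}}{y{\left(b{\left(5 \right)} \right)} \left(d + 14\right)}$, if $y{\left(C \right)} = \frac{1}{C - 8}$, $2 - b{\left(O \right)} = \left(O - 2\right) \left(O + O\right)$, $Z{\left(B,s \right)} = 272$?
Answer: $- \frac{523872}{683} \approx -767.02$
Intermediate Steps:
$b{\left(O \right)} = 2 - 2 O \left(-2 + O\right)$ ($b{\left(O \right)} = 2 - \left(O - 2\right) \left(O + O\right) = 2 - \left(-2 + O\right) 2 O = 2 - 2 O \left(-2 + O\right)$)
$y{\left(C \right)} = \frac{1}{-8 + C}$
$d = - \frac{132}{107}$ ($d = 132 \left(- \frac{1}{107}\right) = - \frac{132}{107} \approx -1.2336$)
$\frac{Z{\left(123,248 \right)}}{y{\left(b{\left(5 \right)} \right)} \left(d + 14\right)} = \frac{272}{\frac{1}{-8 + \left(2 - 2 \cdot 5^{2} + 4 \cdot 5\right)} \left(- \frac{132}{107} + 14\right)} = \frac{272}{\frac{1}{-8 + \left(2 - 50 + 20\right)} \frac{1366}{107}} = \frac{272}{\frac{1}{-8 - 28} \cdot \frac{1366}{107}} = \frac{272}{\frac{1}{-36} \cdot \frac{1366}{107}} = \frac{272}{\left(- \frac{1}{36}\right) \frac{1366}{107}} = \frac{272}{- \frac{683}{1926}} = 272 \left(- \frac{1926}{683}\right) = - \frac{523872}{683}$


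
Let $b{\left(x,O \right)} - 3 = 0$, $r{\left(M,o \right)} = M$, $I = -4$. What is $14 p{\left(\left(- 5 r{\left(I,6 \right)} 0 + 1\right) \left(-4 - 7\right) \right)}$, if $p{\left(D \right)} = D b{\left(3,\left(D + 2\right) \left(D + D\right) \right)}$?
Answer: $-462$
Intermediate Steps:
$b{\left(x,O \right)} = 3$ ($b{\left(x,O \right)} = 3 + 0 = 3$)
$p{\left(D \right)} = 3 D$ ($p{\left(D \right)} = D 3 = 3 D$)
$14 p{\left(\left(- 5 r{\left(I,6 \right)} 0 + 1\right) \left(-4 - 7\right) \right)} = 14 \cdot 3 \left(\left(-5\right) \left(-4\right) 0 + 1\right) \left(-4 - 7\right) = 14 \cdot 3 \left(20 \cdot 0 + 1\right) \left(-11\right) = 14 \cdot 3 \left(0 + 1\right) \left(-11\right) = 14 \cdot 3 \cdot 1 \left(-11\right) = 14 \cdot 3 \left(-11\right) = 14 \left(-33\right) = -462$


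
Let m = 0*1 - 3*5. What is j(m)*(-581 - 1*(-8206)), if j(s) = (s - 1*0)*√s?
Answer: -114375*I*√15 ≈ -4.4297e+5*I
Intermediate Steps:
m = -15 (m = 0 - 15 = -15)
j(s) = s^(3/2) (j(s) = (s + 0)*√s = s*√s = s^(3/2))
j(m)*(-581 - 1*(-8206)) = (-15)^(3/2)*(-581 - 1*(-8206)) = (-15*I*√15)*(-581 + 8206) = -15*I*√15*7625 = -114375*I*√15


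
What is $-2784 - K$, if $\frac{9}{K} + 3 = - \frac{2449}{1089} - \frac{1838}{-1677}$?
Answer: $- \frac{7032612441}{2528050} \approx -2781.8$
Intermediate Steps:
$K = - \frac{5478759}{2528050}$ ($K = \frac{9}{-3 - \left(- \frac{1838}{1677} + \frac{2449}{1089}\right)} = \frac{9}{-3 - \frac{701797}{608751}} = \frac{9}{- \frac{2528050}{608751}} = 9 \left(- \frac{608751}{2528050}\right) = - \frac{5478759}{2528050} \approx -2.1672$)
$-2784 - K = -2784 - - \frac{5478759}{2528050} = -2784 + \frac{5478759}{2528050} = - \frac{7032612441}{2528050}$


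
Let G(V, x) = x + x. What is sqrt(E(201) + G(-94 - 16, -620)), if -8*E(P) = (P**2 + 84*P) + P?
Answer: I*sqrt(33703)/2 ≈ 91.792*I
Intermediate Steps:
E(P) = -85*P/8 - P**2/8 (E(P) = -((P**2 + 84*P) + P)/8 = -(P**2 + 85*P)/8 = -85*P/8 - P**2/8)
G(V, x) = 2*x
sqrt(E(201) + G(-94 - 16, -620)) = sqrt(-1/8*201*(85 + 201) + 2*(-620)) = sqrt(-1/8*201*286 - 1240) = sqrt(-28743/4 - 1240) = sqrt(-33703/4) = I*sqrt(33703)/2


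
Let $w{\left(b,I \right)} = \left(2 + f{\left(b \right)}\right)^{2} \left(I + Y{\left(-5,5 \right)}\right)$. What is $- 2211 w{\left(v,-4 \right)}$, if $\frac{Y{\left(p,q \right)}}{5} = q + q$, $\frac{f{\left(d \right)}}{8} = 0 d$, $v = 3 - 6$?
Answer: $-406824$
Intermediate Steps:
$v = -3$ ($v = 3 - 6 = -3$)
$f{\left(d \right)} = 0$ ($f{\left(d \right)} = 8 \cdot 0 d = 8 \cdot 0 = 0$)
$Y{\left(p,q \right)} = 10 q$ ($Y{\left(p,q \right)} = 5 \left(q + q\right) = 5 \cdot 2 q = 10 q$)
$w{\left(b,I \right)} = 200 + 4 I$ ($w{\left(b,I \right)} = \left(2 + 0\right)^{2} \left(I + 10 \cdot 5\right) = 2^{2} \left(I + 50\right) = 4 \left(50 + I\right) = 200 + 4 I$)
$- 2211 w{\left(v,-4 \right)} = - 2211 \left(200 + 4 \left(-4\right)\right) = - 2211 \left(200 - 16\right) = \left(-2211\right) 184 = -406824$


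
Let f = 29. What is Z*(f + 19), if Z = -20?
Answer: -960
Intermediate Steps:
Z*(f + 19) = -20*(29 + 19) = -20*48 = -960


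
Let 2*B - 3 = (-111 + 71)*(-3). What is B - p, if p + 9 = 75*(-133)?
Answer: 20091/2 ≈ 10046.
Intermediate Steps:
B = 123/2 (B = 3/2 + ((-111 + 71)*(-3))/2 = 3/2 + (-40*(-3))/2 = 3/2 + (½)*120 = 3/2 + 60 = 123/2 ≈ 61.500)
p = -9984 (p = -9 + 75*(-133) = -9 - 9975 = -9984)
B - p = 123/2 - 1*(-9984) = 123/2 + 9984 = 20091/2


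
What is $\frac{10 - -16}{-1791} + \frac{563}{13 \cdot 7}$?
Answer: $\frac{1005967}{162981} \approx 6.1723$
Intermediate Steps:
$\frac{10 - -16}{-1791} + \frac{563}{13 \cdot 7} = \left(10 + 16\right) \left(- \frac{1}{1791}\right) + \frac{563}{91} = 26 \left(- \frac{1}{1791}\right) + 563 \cdot \frac{1}{91} = - \frac{26}{1791} + \frac{563}{91} = \frac{1005967}{162981}$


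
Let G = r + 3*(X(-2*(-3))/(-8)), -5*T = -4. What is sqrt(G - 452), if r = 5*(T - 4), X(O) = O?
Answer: 3*I*sqrt(209)/2 ≈ 21.685*I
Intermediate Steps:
T = 4/5 (T = -1/5*(-4) = 4/5 ≈ 0.80000)
r = -16 (r = 5*(4/5 - 4) = 5*(-16/5) = -16)
G = -73/4 (G = -16 + 3*(-2*(-3)/(-8)) = -16 + 3*(6*(-1/8)) = -16 + 3*(-3/4) = -16 - 9/4 = -73/4 ≈ -18.250)
sqrt(G - 452) = sqrt(-73/4 - 452) = sqrt(-1881/4) = 3*I*sqrt(209)/2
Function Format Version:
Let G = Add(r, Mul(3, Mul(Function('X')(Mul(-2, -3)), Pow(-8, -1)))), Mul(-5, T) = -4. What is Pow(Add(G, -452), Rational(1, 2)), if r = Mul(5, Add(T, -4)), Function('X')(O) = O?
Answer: Mul(Rational(3, 2), I, Pow(209, Rational(1, 2))) ≈ Mul(21.685, I)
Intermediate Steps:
T = Rational(4, 5) (T = Mul(Rational(-1, 5), -4) = Rational(4, 5) ≈ 0.80000)
r = -16 (r = Mul(5, Add(Rational(4, 5), -4)) = Mul(5, Rational(-16, 5)) = -16)
G = Rational(-73, 4) (G = Add(-16, Mul(3, Mul(Mul(-2, -3), Pow(-8, -1)))) = Add(-16, Mul(3, Mul(6, Rational(-1, 8)))) = Add(-16, Mul(3, Rational(-3, 4))) = Add(-16, Rational(-9, 4)) = Rational(-73, 4) ≈ -18.250)
Pow(Add(G, -452), Rational(1, 2)) = Pow(Add(Rational(-73, 4), -452), Rational(1, 2)) = Pow(Rational(-1881, 4), Rational(1, 2)) = Mul(Rational(3, 2), I, Pow(209, Rational(1, 2)))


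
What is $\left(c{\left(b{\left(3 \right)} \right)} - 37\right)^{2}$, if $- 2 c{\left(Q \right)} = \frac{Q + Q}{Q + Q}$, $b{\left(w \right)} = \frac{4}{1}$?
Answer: $\frac{5625}{4} \approx 1406.3$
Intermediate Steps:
$b{\left(w \right)} = 4$ ($b{\left(w \right)} = 4 \cdot 1 = 4$)
$c{\left(Q \right)} = - \frac{1}{2}$ ($c{\left(Q \right)} = - \frac{\left(Q + Q\right) \frac{1}{Q + Q}}{2} = - \frac{2 Q \frac{1}{2 Q}}{2} = \left(- \frac{1}{2}\right) 1 = - \frac{1}{2}$)
$\left(c{\left(b{\left(3 \right)} \right)} - 37\right)^{2} = \left(- \frac{1}{2} - 37\right)^{2} = \left(- \frac{75}{2}\right)^{2} = \frac{5625}{4}$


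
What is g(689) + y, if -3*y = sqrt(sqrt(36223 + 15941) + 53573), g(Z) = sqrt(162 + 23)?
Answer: sqrt(185) - sqrt(53573 + 18*sqrt(161))/3 ≈ -63.716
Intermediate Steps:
g(Z) = sqrt(185)
y = -sqrt(53573 + 18*sqrt(161))/3 (y = -sqrt(sqrt(36223 + 15941) + 53573)/3 = -sqrt(sqrt(52164) + 53573)/3 = -sqrt(18*sqrt(161) + 53573)/3 = -sqrt(53573 + 18*sqrt(161))/3 ≈ -77.317)
g(689) + y = sqrt(185) - sqrt(53573 + 18*sqrt(161))/3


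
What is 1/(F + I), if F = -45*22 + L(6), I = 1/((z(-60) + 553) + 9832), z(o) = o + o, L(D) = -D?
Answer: -10265/10223939 ≈ -0.0010040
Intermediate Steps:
z(o) = 2*o
I = 1/10265 (I = 1/((2*(-60) + 553) + 9832) = 1/((-120 + 553) + 9832) = 1/(433 + 9832) = 1/10265 ≈ 9.7418e-5)
F = -996 (F = -45*22 - 1*6 = -990 - 6 = -996)
1/(F + I) = 1/(-996 + 1/10265) = 1/(-10223939/10265) = -10265/10223939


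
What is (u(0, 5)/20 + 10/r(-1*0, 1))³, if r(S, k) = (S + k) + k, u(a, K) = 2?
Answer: 132651/1000 ≈ 132.65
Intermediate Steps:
r(S, k) = S + 2*k
(u(0, 5)/20 + 10/r(-1*0, 1))³ = (2/20 + 10/(-1*0 + 2*1))³ = (2*(1/20) + 10/(0 + 2))³ = (⅒ + 10/2)³ = (⅒ + 10*(½))³ = (⅒ + 5)³ = (51/10)³ = 132651/1000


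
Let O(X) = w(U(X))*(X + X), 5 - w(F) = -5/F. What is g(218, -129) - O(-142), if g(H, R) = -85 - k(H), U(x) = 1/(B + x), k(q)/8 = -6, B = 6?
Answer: -191737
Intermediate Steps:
k(q) = -48 (k(q) = 8*(-6) = -48)
U(x) = 1/(6 + x)
g(H, R) = -37 (g(H, R) = -85 - 1*(-48) = -85 + 48 = -37)
w(F) = 5 + 5/F (w(F) = 5 - (-5)/F = 5 + 5/F)
O(X) = 2*X*(35 + 5*X) (O(X) = (5 + 5/(1/(6 + X)))*(X + X) = (5 + 5*(6 + X))*(2*X) = (5 + (30 + 5*X))*(2*X) = (35 + 5*X)*(2*X) = 2*X*(35 + 5*X))
g(218, -129) - O(-142) = -37 - 10*(-142)*(7 - 142) = -37 - 10*(-142)*(-135) = -37 - 1*191700 = -37 - 191700 = -191737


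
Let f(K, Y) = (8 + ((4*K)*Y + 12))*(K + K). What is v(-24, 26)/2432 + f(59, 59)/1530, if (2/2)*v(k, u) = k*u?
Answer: 41673319/38760 ≈ 1075.2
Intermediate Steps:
f(K, Y) = 2*K*(20 + 4*K*Y) (f(K, Y) = (8 + (4*K*Y + 12))*(2*K) = (8 + (12 + 4*K*Y))*(2*K) = (20 + 4*K*Y)*(2*K) = 2*K*(20 + 4*K*Y))
v(k, u) = k*u
v(-24, 26)/2432 + f(59, 59)/1530 = -24*26/2432 + (8*59*(5 + 59*59))/1530 = -624*1/2432 + (8*59*(5 + 3481))*(1/1530) = -39/152 + (8*59*3486)*(1/1530) = -39/152 + 1645392*(1/1530) = -39/152 + 274232/255 = 41673319/38760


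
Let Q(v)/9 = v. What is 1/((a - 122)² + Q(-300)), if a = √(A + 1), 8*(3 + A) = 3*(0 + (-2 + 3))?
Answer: 8*I/(488*√26 + 97459*I) ≈ 8.2032e-5 + 2.0944e-6*I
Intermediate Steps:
Q(v) = 9*v
A = -21/8 (A = -3 + (3*(0 + (-2 + 3)))/8 = -3 + (3*(0 + 1))/8 = -3 + (3*1)/8 = -3 + (⅛)*3 = -3 + 3/8 = -21/8 ≈ -2.6250)
a = I*√26/4 (a = √(-21/8 + 1) = √(-13/8) = I*√26/4 ≈ 1.2748*I)
1/((a - 122)² + Q(-300)) = 1/((I*√26/4 - 122)² + 9*(-300)) = 1/((-122 + I*√26/4)² - 2700) = 1/(-2700 + (-122 + I*√26/4)²)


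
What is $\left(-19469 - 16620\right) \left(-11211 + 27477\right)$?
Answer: $-587023674$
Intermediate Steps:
$\left(-19469 - 16620\right) \left(-11211 + 27477\right) = \left(-36089\right) 16266 = -587023674$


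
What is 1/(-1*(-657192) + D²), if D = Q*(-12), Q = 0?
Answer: 1/657192 ≈ 1.5216e-6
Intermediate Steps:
D = 0 (D = 0*(-12) = 0)
1/(-1*(-657192) + D²) = 1/(-1*(-657192) + 0²) = 1/(657192 + 0) = 1/657192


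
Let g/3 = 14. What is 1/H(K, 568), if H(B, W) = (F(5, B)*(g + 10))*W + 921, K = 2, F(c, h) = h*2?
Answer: 1/119065 ≈ 8.3988e-6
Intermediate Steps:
F(c, h) = 2*h
g = 42 (g = 3*14 = 42)
H(B, W) = 921 + 104*B*W (H(B, W) = ((2*B)*(42 + 10))*W + 921 = ((2*B)*52)*W + 921 = (104*B)*W + 921 = 104*B*W + 921 = 921 + 104*B*W)
1/H(K, 568) = 1/(921 + 104*2*568) = 1/(921 + 118144) = 1/119065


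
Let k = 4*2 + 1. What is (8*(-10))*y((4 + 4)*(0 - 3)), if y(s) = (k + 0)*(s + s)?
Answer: 34560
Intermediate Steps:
k = 9 (k = 8 + 1 = 9)
y(s) = 18*s (y(s) = (9 + 0)*(s + s) = 9*(2*s) = 18*s)
(8*(-10))*y((4 + 4)*(0 - 3)) = (8*(-10))*(18*((4 + 4)*(0 - 3))) = -1440*8*(-3) = -1440*(-24) = -80*(-432) = 34560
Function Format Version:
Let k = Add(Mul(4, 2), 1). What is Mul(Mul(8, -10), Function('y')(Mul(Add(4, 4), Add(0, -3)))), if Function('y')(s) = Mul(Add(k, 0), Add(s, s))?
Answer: 34560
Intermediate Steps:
k = 9 (k = Add(8, 1) = 9)
Function('y')(s) = Mul(18, s) (Function('y')(s) = Mul(Add(9, 0), Add(s, s)) = Mul(9, Mul(2, s)) = Mul(18, s))
Mul(Mul(8, -10), Function('y')(Mul(Add(4, 4), Add(0, -3)))) = Mul(Mul(8, -10), Mul(18, Mul(Add(4, 4), Add(0, -3)))) = Mul(-80, Mul(18, Mul(8, -3))) = Mul(-80, Mul(18, -24)) = Mul(-80, -432) = 34560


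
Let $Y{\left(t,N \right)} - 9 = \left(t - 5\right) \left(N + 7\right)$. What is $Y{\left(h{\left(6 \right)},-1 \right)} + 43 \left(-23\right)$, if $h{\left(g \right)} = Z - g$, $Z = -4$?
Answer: $-1070$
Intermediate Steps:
$h{\left(g \right)} = -4 - g$
$Y{\left(t,N \right)} = 9 + \left(-5 + t\right) \left(7 + N\right)$ ($Y{\left(t,N \right)} = 9 + \left(t - 5\right) \left(N + 7\right) = 9 + \left(-5 + t\right) \left(7 + N\right)$)
$Y{\left(h{\left(6 \right)},-1 \right)} + 43 \left(-23\right) = \left(-26 - -5 + 7 \left(-4 - 6\right) - \left(-4 - 6\right)\right) + 43 \left(-23\right) = \left(-26 + 5 + 7 \left(-4 - 6\right) - \left(-4 - 6\right)\right) - 989 = \left(-26 + 5 + 7 \left(-10\right) - -10\right) - 989 = \left(-26 + 5 - 70 + 10\right) - 989 = -81 - 989 = -1070$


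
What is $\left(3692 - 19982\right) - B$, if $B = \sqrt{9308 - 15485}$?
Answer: $-16290 - i \sqrt{6177} \approx -16290.0 - 78.594 i$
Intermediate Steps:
$B = i \sqrt{6177}$ ($B = \sqrt{-6177} = i \sqrt{6177} \approx 78.594 i$)
$\left(3692 - 19982\right) - B = \left(3692 - 19982\right) - i \sqrt{6177} = -16290 - i \sqrt{6177}$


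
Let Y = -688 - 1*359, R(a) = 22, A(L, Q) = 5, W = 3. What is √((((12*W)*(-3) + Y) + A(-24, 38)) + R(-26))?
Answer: 2*I*√282 ≈ 33.586*I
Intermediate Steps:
Y = -1047 (Y = -688 - 359 = -1047)
√((((12*W)*(-3) + Y) + A(-24, 38)) + R(-26)) = √((((12*3)*(-3) - 1047) + 5) + 22) = √(((36*(-3) - 1047) + 5) + 22) = √(((-108 - 1047) + 5) + 22) = √((-1155 + 5) + 22) = √(-1150 + 22) = √(-1128) = 2*I*√282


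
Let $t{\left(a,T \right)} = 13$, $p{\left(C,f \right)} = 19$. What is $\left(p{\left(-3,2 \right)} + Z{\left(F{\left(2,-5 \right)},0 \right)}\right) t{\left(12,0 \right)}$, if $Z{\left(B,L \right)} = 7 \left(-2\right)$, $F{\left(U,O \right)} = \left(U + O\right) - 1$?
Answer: $65$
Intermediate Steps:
$F{\left(U,O \right)} = -1 + O + U$ ($F{\left(U,O \right)} = \left(O + U\right) - 1 = -1 + O + U$)
$Z{\left(B,L \right)} = -14$
$\left(p{\left(-3,2 \right)} + Z{\left(F{\left(2,-5 \right)},0 \right)}\right) t{\left(12,0 \right)} = \left(19 - 14\right) 13 = 5 \cdot 13 = 65$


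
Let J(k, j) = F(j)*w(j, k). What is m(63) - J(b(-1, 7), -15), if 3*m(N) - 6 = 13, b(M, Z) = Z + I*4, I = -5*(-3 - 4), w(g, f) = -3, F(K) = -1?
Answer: 10/3 ≈ 3.3333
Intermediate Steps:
I = 35 (I = -5*(-7) = 35)
b(M, Z) = 140 + Z (b(M, Z) = Z + 35*4 = Z + 140 = 140 + Z)
J(k, j) = 3 (J(k, j) = -1*(-3) = 3)
m(N) = 19/3 (m(N) = 2 + (⅓)*13 = 2 + 13/3 = 19/3)
m(63) - J(b(-1, 7), -15) = 19/3 - 1*3 = 19/3 - 3 = 10/3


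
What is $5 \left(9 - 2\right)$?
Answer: $35$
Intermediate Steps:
$5 \left(9 - 2\right) = 5 \cdot 7 = 35$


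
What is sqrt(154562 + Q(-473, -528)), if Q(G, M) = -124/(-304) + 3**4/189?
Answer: 3*sqrt(1215138673)/266 ≈ 393.15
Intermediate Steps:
Q(G, M) = 445/532 (Q(G, M) = -124*(-1/304) + 81*(1/189) = 31/76 + 3/7 = 445/532)
sqrt(154562 + Q(-473, -528)) = sqrt(154562 + 445/532) = sqrt(82227429/532) = 3*sqrt(1215138673)/266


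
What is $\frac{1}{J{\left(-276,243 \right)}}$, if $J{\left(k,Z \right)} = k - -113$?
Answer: $- \frac{1}{163} \approx -0.006135$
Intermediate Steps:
$J{\left(k,Z \right)} = 113 + k$ ($J{\left(k,Z \right)} = k + 113 = 113 + k$)
$\frac{1}{J{\left(-276,243 \right)}} = \frac{1}{113 - 276} = \frac{1}{-163} = - \frac{1}{163}$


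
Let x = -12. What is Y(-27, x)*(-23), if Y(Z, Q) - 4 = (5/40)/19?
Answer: -14007/152 ≈ -92.151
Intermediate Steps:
Y(Z, Q) = 609/152 (Y(Z, Q) = 4 + (5/40)/19 = 4 + (5*(1/40))*(1/19) = 4 + (1/8)*(1/19) = 4 + 1/152 = 609/152)
Y(-27, x)*(-23) = (609/152)*(-23) = -14007/152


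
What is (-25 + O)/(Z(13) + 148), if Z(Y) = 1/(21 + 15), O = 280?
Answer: 9180/5329 ≈ 1.7226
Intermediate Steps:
Z(Y) = 1/36
(-25 + O)/(Z(13) + 148) = (-25 + 280)/(1/36 + 148) = 255/(5329/36) = 255*(36/5329) = 9180/5329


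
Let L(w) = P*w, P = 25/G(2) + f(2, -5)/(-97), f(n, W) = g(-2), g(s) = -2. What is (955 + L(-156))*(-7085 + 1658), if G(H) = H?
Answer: 525480129/97 ≈ 5.4173e+6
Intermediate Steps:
f(n, W) = -2
P = 2429/194 (P = 25/2 - 2/(-97) = 25*(½) - 2*(-1/97) = 25/2 + 2/97 = 2429/194 ≈ 12.521)
L(w) = 2429*w/194
(955 + L(-156))*(-7085 + 1658) = (955 + (2429/194)*(-156))*(-7085 + 1658) = (955 - 189462/97)*(-5427) = -96827/97*(-5427) = 525480129/97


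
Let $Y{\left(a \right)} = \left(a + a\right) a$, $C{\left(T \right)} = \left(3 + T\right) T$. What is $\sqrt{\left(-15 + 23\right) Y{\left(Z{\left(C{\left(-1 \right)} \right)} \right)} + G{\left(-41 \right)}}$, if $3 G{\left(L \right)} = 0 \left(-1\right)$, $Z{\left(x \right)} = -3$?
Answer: $12$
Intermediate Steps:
$C{\left(T \right)} = T \left(3 + T\right)$
$Y{\left(a \right)} = 2 a^{2}$ ($Y{\left(a \right)} = 2 a a = 2 a^{2}$)
$G{\left(L \right)} = 0$ ($G{\left(L \right)} = \frac{0 \left(-1\right)}{3} = \frac{1}{3} \cdot 0 = 0$)
$\sqrt{\left(-15 + 23\right) Y{\left(Z{\left(C{\left(-1 \right)} \right)} \right)} + G{\left(-41 \right)}} = \sqrt{\left(-15 + 23\right) 2 \left(-3\right)^{2} + 0} = \sqrt{8 \cdot 2 \cdot 9 + 0} = \sqrt{8 \cdot 18 + 0} = \sqrt{144 + 0} = \sqrt{144} = 12$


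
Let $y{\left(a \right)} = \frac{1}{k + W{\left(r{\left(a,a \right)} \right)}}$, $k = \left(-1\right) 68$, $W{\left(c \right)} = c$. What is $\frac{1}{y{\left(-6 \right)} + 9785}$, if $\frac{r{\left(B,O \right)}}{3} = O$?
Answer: $\frac{86}{841509} \approx 0.0001022$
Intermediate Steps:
$r{\left(B,O \right)} = 3 O$
$k = -68$
$y{\left(a \right)} = \frac{1}{-68 + 3 a}$
$\frac{1}{y{\left(-6 \right)} + 9785} = \frac{1}{\frac{1}{-68 + 3 \left(-6\right)} + 9785} = \frac{1}{\frac{1}{-68 - 18} + 9785} = \frac{1}{\frac{1}{-86} + 9785} = \frac{1}{- \frac{1}{86} + 9785} = \frac{1}{\frac{841509}{86}} = \frac{86}{841509}$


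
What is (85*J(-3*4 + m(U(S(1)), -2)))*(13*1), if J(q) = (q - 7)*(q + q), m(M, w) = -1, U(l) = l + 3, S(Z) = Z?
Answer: 574600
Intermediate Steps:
U(l) = 3 + l
J(q) = 2*q*(-7 + q) (J(q) = (-7 + q)*(2*q) = 2*q*(-7 + q))
(85*J(-3*4 + m(U(S(1)), -2)))*(13*1) = (85*(2*(-3*4 - 1)*(-7 + (-3*4 - 1))))*(13*1) = (85*(2*(-12 - 1)*(-7 + (-12 - 1))))*13 = (85*(2*(-13)*(-7 - 13)))*13 = (85*(2*(-13)*(-20)))*13 = (85*520)*13 = 44200*13 = 574600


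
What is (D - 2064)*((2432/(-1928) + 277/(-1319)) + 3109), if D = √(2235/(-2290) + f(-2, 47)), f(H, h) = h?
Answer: -2038856512992/317879 + 493909039*√9654182/72794291 ≈ -6.3929e+6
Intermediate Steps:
D = √9654182/458 (D = √(2235/(-2290) + 47) = √(2235*(-1/2290) + 47) = √(-447/458 + 47) = √(21079/458) = √9654182/458 ≈ 6.7841)
(D - 2064)*((2432/(-1928) + 277/(-1319)) + 3109) = (√9654182/458 - 2064)*((2432/(-1928) + 277/(-1319)) + 3109) = (-2064 + √9654182/458)*((2432*(-1/1928) + 277*(-1/1319)) + 3109) = (-2064 + √9654182/458)*((-304/241 - 277/1319) + 3109) = (-2064 + √9654182/458)*(-467733/317879 + 3109) = (-2064 + √9654182/458)*(987818078/317879) = -2038856512992/317879 + 493909039*√9654182/72794291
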